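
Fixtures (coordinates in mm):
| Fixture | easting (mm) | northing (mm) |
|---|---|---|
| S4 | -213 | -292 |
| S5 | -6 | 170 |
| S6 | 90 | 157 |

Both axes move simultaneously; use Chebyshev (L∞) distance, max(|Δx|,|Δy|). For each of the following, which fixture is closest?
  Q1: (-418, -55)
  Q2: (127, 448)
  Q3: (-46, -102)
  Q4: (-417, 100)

Q1 at (-418, -55):
  S4: 237 mm
  S5: 412 mm
  S6: 508 mm
  → nearest: S4 (237 mm)
Q2 at (127, 448):
  S4: 740 mm
  S5: 278 mm
  S6: 291 mm
  → nearest: S5 (278 mm)
Q3 at (-46, -102):
  S4: 190 mm
  S5: 272 mm
  S6: 259 mm
  → nearest: S4 (190 mm)
Q4 at (-417, 100):
  S4: 392 mm
  S5: 411 mm
  S6: 507 mm
  → nearest: S4 (392 mm)

Q1→S4; Q2→S5; Q3→S4; Q4→S4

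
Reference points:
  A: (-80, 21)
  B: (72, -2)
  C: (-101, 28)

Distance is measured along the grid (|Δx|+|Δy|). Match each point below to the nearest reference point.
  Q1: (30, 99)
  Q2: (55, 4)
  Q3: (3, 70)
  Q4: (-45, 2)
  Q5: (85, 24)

Q1→B; Q2→B; Q3→A; Q4→A; Q5→B

Q1 at (30, 99):
  A: |-110| + |-78| = 110 + 78 = 188
  B: |42| + |-101| = 42 + 101 = 143
  C: |-131| + |-71| = 131 + 71 = 202
  → nearest: B (143)
Q2 at (55, 4):
  A: |-135| + |17| = 135 + 17 = 152
  B: |17| + |-6| = 17 + 6 = 23
  C: |-156| + |24| = 156 + 24 = 180
  → nearest: B (23)
Q3 at (3, 70):
  A: |-83| + |-49| = 83 + 49 = 132
  B: |69| + |-72| = 69 + 72 = 141
  C: |-104| + |-42| = 104 + 42 = 146
  → nearest: A (132)
Q4 at (-45, 2):
  A: |-35| + |19| = 35 + 19 = 54
  B: |117| + |-4| = 117 + 4 = 121
  C: |-56| + |26| = 56 + 26 = 82
  → nearest: A (54)
Q5 at (85, 24):
  A: |-165| + |-3| = 165 + 3 = 168
  B: |-13| + |-26| = 13 + 26 = 39
  C: |-186| + |4| = 186 + 4 = 190
  → nearest: B (39)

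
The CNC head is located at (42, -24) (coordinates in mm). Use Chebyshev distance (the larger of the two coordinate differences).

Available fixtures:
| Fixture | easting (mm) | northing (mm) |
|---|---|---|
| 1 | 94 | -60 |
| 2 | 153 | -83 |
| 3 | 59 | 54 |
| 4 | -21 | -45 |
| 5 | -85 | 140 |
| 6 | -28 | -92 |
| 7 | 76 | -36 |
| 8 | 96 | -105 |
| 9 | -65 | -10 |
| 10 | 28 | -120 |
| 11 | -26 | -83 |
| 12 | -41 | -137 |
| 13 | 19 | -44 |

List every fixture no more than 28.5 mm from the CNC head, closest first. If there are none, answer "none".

Distances from (42, -24):
1: max(|52|, |-36|) = 52 mm
2: max(|111|, |-59|) = 111 mm
3: max(|17|, |78|) = 78 mm
4: max(|-63|, |-21|) = 63 mm
5: max(|-127|, |164|) = 164 mm
6: max(|-70|, |-68|) = 70 mm
7: max(|34|, |-12|) = 34 mm
8: max(|54|, |-81|) = 81 mm
9: max(|-107|, |14|) = 107 mm
10: max(|-14|, |-96|) = 96 mm
11: max(|-68|, |-59|) = 68 mm
12: max(|-83|, |-113|) = 113 mm
13: max(|-23|, |-20|) = 23 mm
Threshold 28.5 mm: 13 (23 mm) is within range.

13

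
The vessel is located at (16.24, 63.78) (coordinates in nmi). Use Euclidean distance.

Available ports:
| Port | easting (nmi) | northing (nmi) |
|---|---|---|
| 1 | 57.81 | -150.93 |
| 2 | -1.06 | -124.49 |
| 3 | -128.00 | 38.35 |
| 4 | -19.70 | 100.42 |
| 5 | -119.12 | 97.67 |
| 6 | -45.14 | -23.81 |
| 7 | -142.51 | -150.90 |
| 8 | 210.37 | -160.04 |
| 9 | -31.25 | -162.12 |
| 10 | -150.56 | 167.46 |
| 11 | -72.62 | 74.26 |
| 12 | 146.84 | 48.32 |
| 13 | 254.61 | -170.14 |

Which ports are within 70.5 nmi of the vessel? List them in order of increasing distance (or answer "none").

Distances from (16.24, 63.78):
1: √((41.57)² + (-214.71)²) = √(1728.0649 + 46100.3841) = 218.70 nmi
2: √((-17.30)² + (-188.27)²) = √(299.2900 + 35445.5929) = 189.06 nmi
3: √((-144.24)² + (-25.43)²) = √(20805.1776 + 646.6849) = 146.46 nmi
4: √((-35.94)² + (36.64)²) = √(1291.6836 + 1342.4896) = 51.32 nmi
5: √((-135.36)² + (33.89)²) = √(18322.3296 + 1148.5321) = 139.54 nmi
6: √((-61.38)² + (-87.59)²) = √(3767.5044 + 7672.0081) = 106.96 nmi
7: √((-158.75)² + (-214.68)²) = √(25201.5625 + 46087.5024) = 267.00 nmi
8: √((194.13)² + (-223.82)²) = √(37686.4569 + 50095.3924) = 296.28 nmi
9: √((-47.49)² + (-225.90)²) = √(2255.3001 + 51030.8100) = 230.84 nmi
10: √((-166.80)² + (103.68)²) = √(27822.2400 + 10749.5424) = 196.40 nmi
11: √((-88.86)² + (10.48)²) = √(7896.0996 + 109.8304) = 89.48 nmi
12: √((130.60)² + (-15.46)²) = √(17056.3600 + 239.0116) = 131.51 nmi
13: √((238.37)² + (-233.92)²) = √(56820.2569 + 54718.5664) = 333.97 nmi
Threshold 70.5 nmi: 4 (51.32 nmi) is within range.

4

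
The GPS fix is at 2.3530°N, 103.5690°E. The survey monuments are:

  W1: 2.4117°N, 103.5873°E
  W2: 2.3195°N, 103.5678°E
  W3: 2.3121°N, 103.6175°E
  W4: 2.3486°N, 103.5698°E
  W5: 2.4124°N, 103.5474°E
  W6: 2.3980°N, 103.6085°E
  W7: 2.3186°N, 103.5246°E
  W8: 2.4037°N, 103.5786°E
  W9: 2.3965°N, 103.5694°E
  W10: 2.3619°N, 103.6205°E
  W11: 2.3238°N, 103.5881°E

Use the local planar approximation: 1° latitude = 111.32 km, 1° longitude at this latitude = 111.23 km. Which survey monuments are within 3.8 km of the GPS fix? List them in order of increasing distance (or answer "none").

W4, W2

Distances from 2.3530°N, 103.5690°E:
W1: √((0.0587·111.32)² + (0.0183·111.23)²) = √(42.699481 + 4.143297) = 6.8442 km
W2: √((-0.0335·111.32)² + (-0.0012·111.23)²) = √(13.907082 + 0.017816) = 3.7316 km
W3: √((-0.0409·111.32)² + (0.0485·111.23)²) = √(20.729700 + 29.102303) = 7.0592 km
W4: √((-0.0044·111.32)² + (0.0008·111.23)²) = √(0.239912 + 0.007918) = 0.4978 km
W5: √((0.0594·111.32)² + (-0.0216·111.23)²) = √(43.723940 + 5.772333) = 7.0354 km
W6: √((0.0450·111.32)² + (0.0395·111.23)²) = √(25.094088 + 19.303589) = 6.6632 km
W7: √((-0.0344·111.32)² + (-0.0444·111.23)²) = √(14.664366 + 24.389888) = 6.2493 km
W8: √((0.0507·111.32)² + (0.0096·111.23)²) = √(31.853878 + 1.140214) = 5.7440 km
W9: √((0.0435·111.32)² + (0.0004·111.23)²) = √(23.449031 + 0.001980) = 4.8426 km
W10: √((0.0089·111.32)² + (0.0515·111.23)²) = √(0.981582 + 32.813936) = 5.8134 km
W11: √((-0.0292·111.32)² + (0.0191·111.23)²) = √(10.566036 + 4.513471) = 3.8832 km
Threshold 3.8 km: W4 (0.4978 km), W2 (3.7316 km) are within range.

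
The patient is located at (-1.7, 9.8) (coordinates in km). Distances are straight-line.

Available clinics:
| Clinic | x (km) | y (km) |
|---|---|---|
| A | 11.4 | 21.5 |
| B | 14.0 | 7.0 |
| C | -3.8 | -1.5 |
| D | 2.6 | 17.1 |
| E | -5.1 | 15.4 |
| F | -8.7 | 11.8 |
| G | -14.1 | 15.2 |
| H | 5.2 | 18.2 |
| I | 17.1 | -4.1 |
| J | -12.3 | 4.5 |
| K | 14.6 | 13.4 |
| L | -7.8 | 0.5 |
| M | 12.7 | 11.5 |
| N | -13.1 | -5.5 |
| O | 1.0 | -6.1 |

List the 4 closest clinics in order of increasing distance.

E, F, D, H

Distances from (-1.7, 9.8):
A: √((13.1)² + (11.7)²) = √(171.610 + 136.890) = 17.6 km
B: √((15.7)² + (-2.8)²) = √(246.490 + 7.840) = 15.9 km
C: √((-2.1)² + (-11.3)²) = √(4.410 + 127.690) = 11.5 km
D: √((4.3)² + (7.3)²) = √(18.490 + 53.290) = 8.5 km
E: √((-3.4)² + (5.6)²) = √(11.560 + 31.360) = 6.6 km
F: √((-7.0)² + (2.0)²) = √(49.000 + 4.000) = 7.3 km
G: √((-12.4)² + (5.4)²) = √(153.760 + 29.160) = 13.5 km
H: √((6.9)² + (8.4)²) = √(47.610 + 70.560) = 10.9 km
I: √((18.8)² + (-13.9)²) = √(353.440 + 193.210) = 23.4 km
J: √((-10.6)² + (-5.3)²) = √(112.360 + 28.090) = 11.9 km
K: √((16.3)² + (3.6)²) = √(265.690 + 12.960) = 16.7 km
L: √((-6.1)² + (-9.3)²) = √(37.210 + 86.490) = 11.1 km
M: √((14.4)² + (1.7)²) = √(207.360 + 2.890) = 14.5 km
N: √((-11.4)² + (-15.3)²) = √(129.960 + 234.090) = 19.1 km
O: √((2.7)² + (-15.9)²) = √(7.290 + 252.810) = 16.1 km
Sorted: E (6.6 km) < F (7.3 km) < D (8.5 km) < H (10.9 km) < L (11.1 km) < C (11.5 km) < …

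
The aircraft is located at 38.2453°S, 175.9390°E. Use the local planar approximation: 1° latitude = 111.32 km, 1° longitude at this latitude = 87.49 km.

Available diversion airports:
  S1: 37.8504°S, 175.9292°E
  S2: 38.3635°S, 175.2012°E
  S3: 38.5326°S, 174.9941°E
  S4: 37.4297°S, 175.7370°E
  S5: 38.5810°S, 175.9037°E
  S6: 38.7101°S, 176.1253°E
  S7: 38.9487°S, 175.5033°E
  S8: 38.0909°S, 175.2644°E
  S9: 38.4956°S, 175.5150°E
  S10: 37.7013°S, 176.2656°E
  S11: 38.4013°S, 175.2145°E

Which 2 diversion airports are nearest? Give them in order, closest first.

Distances from 38.2453°S, 175.9390°E:
S1: 43.9686 km
S2: 65.8776 km
S3: 88.6402 km
S4: 92.4966 km
S5: 37.4975 km
S6: 54.2481 km
S7: 87.0883 km
S8: 61.4725 km
S9: 46.3947 km
S10: 66.9609 km
S11: 65.7223 km
Sorted: S5 (37.4975 km) < S1 (43.9686 km) < S9 (46.3947 km) < S6 (54.2481 km) < …

S5, S1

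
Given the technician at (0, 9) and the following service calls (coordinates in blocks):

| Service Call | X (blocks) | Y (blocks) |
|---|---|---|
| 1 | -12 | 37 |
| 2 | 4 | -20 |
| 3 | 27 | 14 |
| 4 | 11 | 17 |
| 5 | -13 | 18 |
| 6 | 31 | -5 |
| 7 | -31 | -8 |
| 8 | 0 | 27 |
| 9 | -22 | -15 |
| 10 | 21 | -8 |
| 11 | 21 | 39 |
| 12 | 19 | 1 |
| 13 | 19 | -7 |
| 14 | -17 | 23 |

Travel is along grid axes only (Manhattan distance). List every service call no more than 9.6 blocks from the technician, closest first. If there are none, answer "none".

none

Distances from (0, 9):
1: |-12| + |28| = 12 + 28 = 40 blocks
2: |4| + |-29| = 4 + 29 = 33 blocks
3: |27| + |5| = 27 + 5 = 32 blocks
4: |11| + |8| = 11 + 8 = 19 blocks
5: |-13| + |9| = 13 + 9 = 22 blocks
6: |31| + |-14| = 31 + 14 = 45 blocks
7: |-31| + |-17| = 31 + 17 = 48 blocks
8: |0| + |18| = 0 + 18 = 18 blocks
9: |-22| + |-24| = 22 + 24 = 46 blocks
10: |21| + |-17| = 21 + 17 = 38 blocks
11: |21| + |30| = 21 + 30 = 51 blocks
12: |19| + |-8| = 19 + 8 = 27 blocks
13: |19| + |-16| = 19 + 16 = 35 blocks
14: |-17| + |14| = 17 + 14 = 31 blocks
Threshold 9.6 blocks: none within range.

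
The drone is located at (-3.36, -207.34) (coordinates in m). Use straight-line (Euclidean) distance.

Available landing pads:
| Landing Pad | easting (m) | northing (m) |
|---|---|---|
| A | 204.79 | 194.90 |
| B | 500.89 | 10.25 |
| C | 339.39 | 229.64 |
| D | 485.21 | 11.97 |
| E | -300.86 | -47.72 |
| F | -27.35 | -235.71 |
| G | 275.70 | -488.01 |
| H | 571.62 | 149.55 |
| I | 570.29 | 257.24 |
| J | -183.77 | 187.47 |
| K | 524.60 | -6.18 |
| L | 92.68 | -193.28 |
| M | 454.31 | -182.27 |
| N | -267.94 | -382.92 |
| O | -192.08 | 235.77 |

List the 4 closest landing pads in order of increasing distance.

F, L, N, E

Distances from (-3.36, -207.34):
A: √((208.15)² + (402.24)²) = √(43326.4225 + 161797.0176) = 452.91 m
B: √((504.25)² + (217.59)²) = √(254268.0625 + 47345.4081) = 549.19 m
C: √((342.75)² + (436.98)²) = √(117477.5625 + 190951.5204) = 555.36 m
D: √((488.57)² + (219.31)²) = √(238700.6449 + 48096.8761) = 535.53 m
E: √((-297.50)² + (159.62)²) = √(88506.2500 + 25478.5444) = 337.62 m
F: √((-23.99)² + (-28.37)²) = √(575.5201 + 804.8569) = 37.15 m
G: √((279.06)² + (-280.67)²) = √(77874.4836 + 78775.6489) = 395.79 m
H: √((574.98)² + (356.89)²) = √(330602.0004 + 127370.4721) = 676.74 m
I: √((573.65)² + (464.58)²) = √(329074.3225 + 215834.5764) = 738.18 m
J: √((-180.41)² + (394.81)²) = √(32547.7681 + 155874.9361) = 434.08 m
K: √((527.96)² + (201.16)²) = √(278741.7616 + 40465.3456) = 564.98 m
L: √((96.04)² + (14.06)²) = √(9223.6816 + 197.6836) = 97.06 m
M: √((457.67)² + (25.07)²) = √(209461.8289 + 628.5049) = 458.36 m
N: √((-264.58)² + (-175.58)²) = √(70002.5764 + 30828.3364) = 317.54 m
O: √((-188.72)² + (443.11)²) = √(35615.2384 + 196346.4721) = 481.62 m
Sorted: F (37.15 m) < L (97.06 m) < N (317.54 m) < E (337.62 m) < G (395.79 m) < J (434.08 m) < …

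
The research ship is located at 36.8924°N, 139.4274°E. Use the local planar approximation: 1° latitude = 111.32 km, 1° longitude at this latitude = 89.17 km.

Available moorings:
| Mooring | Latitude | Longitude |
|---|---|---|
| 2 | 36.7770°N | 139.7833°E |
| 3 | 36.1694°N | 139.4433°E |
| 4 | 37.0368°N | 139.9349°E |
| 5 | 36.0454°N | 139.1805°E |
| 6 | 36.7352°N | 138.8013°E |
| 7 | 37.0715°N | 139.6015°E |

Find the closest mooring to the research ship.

Distances from 36.8924°N, 139.4274°E:
2: √((-0.1154·111.32)² + (0.3559·89.17)²) = √(165.028143 + 1007.148498) = 34.2371 km
3: √((-0.7230·111.32)² + (0.0159·89.17)²) = √(6477.732205 + 2.010165) = 80.4968 km
4: √((0.1444·111.32)² + (0.5075·89.17)²) = √(258.393022 + 2047.904152) = 48.0239 km
5: √((-0.8470·111.32)² + (-0.2469·89.17)²) = √(8890.234487 + 484.707470) = 96.8243 km
6: √((-0.1572·111.32)² + (-0.6261·89.17)²) = √(306.232640 + 3116.914870) = 58.5077 km
7: √((0.1791·111.32)² + (0.1741·89.17)²) = √(397.500397 + 241.010007) = 25.2688 km
Minimum: 7 at 25.2688 km.

7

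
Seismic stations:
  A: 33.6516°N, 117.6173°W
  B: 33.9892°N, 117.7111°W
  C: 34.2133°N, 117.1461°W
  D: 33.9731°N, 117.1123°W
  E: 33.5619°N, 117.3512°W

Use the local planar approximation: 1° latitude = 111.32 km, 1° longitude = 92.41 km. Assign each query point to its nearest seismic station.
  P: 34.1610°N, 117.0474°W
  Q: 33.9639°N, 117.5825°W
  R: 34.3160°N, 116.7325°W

P at 34.1610°N, 117.0474°W:
  A: 77.3897 km
  B: 64.2451 km
  C: 10.8206 km
  D: 21.7598 km
  E: 72.3599 km
  → nearest: C (10.8206 km)
Q at 33.9639°N, 117.5825°W:
  A: 34.9137 km
  B: 12.2131 km
  C: 48.9604 km
  D: 43.4632 km
  E: 49.5932 km
  → nearest: B (12.2131 km)
R at 34.3160°N, 116.7325°W:
  A: 110.2526 km
  B: 97.4755 km
  C: 39.8940 km
  D: 51.8546 km
  E: 101.5671 km
  → nearest: C (39.8940 km)

P→C; Q→B; R→C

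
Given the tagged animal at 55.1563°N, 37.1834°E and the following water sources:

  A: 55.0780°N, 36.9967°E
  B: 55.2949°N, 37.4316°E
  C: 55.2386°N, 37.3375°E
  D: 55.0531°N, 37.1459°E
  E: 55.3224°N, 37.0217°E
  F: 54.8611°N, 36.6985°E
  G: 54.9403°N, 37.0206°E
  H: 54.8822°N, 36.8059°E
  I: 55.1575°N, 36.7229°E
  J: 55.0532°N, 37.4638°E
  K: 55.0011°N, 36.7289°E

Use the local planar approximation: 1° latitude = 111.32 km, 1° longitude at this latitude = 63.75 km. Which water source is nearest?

D

Distances from 55.1563°N, 37.1834°E:
A: 14.7525 km
B: 22.1000 km
C: 13.4329 km
D: 11.7343 km
E: 21.1696 km
F: 45.1161 km
G: 26.1893 km
H: 38.8611 km
I: 29.3572 km
J: 21.2428 km
K: 33.7343 km
Minimum: D at 11.7343 km.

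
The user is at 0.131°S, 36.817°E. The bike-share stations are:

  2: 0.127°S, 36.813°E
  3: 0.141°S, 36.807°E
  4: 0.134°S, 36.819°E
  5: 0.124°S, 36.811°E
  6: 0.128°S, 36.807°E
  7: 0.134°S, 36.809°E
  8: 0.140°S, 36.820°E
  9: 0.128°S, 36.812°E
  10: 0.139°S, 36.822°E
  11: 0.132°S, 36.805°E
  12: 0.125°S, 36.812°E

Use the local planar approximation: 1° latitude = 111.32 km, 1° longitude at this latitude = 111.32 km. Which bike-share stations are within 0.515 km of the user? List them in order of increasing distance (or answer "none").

Distances from 0.131°S, 36.817°E:
2: √((0.004·111.32)² + (-0.004·111.32)²) = √(0.19827 + 0.19827) = 0.630 km
3: √((-0.010·111.32)² + (-0.010·111.32)²) = √(1.23921 + 1.23921) = 1.574 km
4: √((-0.003·111.32)² + (0.002·111.32)²) = √(0.11153 + 0.04957) = 0.401 km
5: √((0.007·111.32)² + (-0.006·111.32)²) = √(0.60721 + 0.44612) = 1.026 km
6: √((0.003·111.32)² + (-0.010·111.32)²) = √(0.11153 + 1.23921) = 1.162 km
7: √((-0.003·111.32)² + (-0.008·111.32)²) = √(0.11153 + 0.79310) = 0.951 km
8: √((-0.009·111.32)² + (0.003·111.32)²) = √(1.00376 + 0.11153) = 1.056 km
9: √((0.003·111.32)² + (-0.005·111.32)²) = √(0.11153 + 0.30980) = 0.649 km
10: √((-0.008·111.32)² + (0.005·111.32)²) = √(0.79310 + 0.30980) = 1.050 km
11: √((-0.001·111.32)² + (-0.012·111.32)²) = √(0.01239 + 1.78447) = 1.340 km
12: √((0.006·111.32)² + (-0.005·111.32)²) = √(0.44612 + 0.30980) = 0.869 km
Threshold 0.515 km: 4 (0.401 km) is within range.

4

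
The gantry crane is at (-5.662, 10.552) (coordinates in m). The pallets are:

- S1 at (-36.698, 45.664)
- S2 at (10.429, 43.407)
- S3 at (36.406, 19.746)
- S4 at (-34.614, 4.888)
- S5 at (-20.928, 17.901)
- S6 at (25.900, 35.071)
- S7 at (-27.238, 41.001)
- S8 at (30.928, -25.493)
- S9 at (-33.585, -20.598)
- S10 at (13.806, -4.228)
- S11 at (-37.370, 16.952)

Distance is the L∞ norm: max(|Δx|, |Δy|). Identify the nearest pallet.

S5

Distances from (-5.662, 10.552):
S1: max(|-31.036|, |35.112|) = 35.112 m
S2: max(|16.091|, |32.855|) = 32.855 m
S3: max(|42.068|, |9.194|) = 42.068 m
S4: max(|-28.952|, |-5.664|) = 28.952 m
S5: max(|-15.266|, |7.349|) = 15.266 m
S6: max(|31.562|, |24.519|) = 31.562 m
S7: max(|-21.576|, |30.449|) = 30.449 m
S8: max(|36.590|, |-36.045|) = 36.590 m
S9: max(|-27.923|, |-31.150|) = 31.150 m
S10: max(|19.468|, |-14.780|) = 19.468 m
S11: max(|-31.708|, |6.400|) = 31.708 m
Minimum: S5 at 15.266 m.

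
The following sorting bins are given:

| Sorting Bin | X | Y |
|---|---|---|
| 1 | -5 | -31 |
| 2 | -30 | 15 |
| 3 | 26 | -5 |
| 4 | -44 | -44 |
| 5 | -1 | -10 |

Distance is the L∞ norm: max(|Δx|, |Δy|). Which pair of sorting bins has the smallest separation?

Pairwise distances:
1–5: max(|4|, |21|) = 21
3–5: max(|-27|, |-5|) = 27
2–5: max(|29|, |-25|) = 29
1–3: max(|31|, |26|) = 31
1–4: max(|-39|, |-13|) = 39
4–5: max(|43|, |34|) = 43
1–2: max(|-25|, |46|) = 46
2–3: max(|56|, |-20|) = 56
2–4: max(|-14|, |-59|) = 59
3–4: max(|-70|, |-39|) = 70
Closest pair: 1–5 at 21.

1 and 5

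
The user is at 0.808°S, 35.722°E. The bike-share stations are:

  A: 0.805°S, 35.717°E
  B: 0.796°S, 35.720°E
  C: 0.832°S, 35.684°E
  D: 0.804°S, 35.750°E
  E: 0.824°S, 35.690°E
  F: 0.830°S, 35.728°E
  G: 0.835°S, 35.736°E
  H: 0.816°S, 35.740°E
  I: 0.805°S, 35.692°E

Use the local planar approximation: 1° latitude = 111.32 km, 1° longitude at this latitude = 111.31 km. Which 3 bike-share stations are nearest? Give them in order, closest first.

A, B, H

Distances from 0.808°S, 35.722°E:
A: √((0.003·111.32)² + (-0.005·111.31)²) = √(0.11153 + 0.30975) = 0.649 km
B: √((0.012·111.32)² + (-0.002·111.31)²) = √(1.78447 + 0.04956) = 1.354 km
C: √((-0.024·111.32)² + (-0.038·111.31)²) = √(7.13787 + 17.89104) = 5.003 km
D: √((0.004·111.32)² + (0.028·111.31)²) = √(0.19827 + 9.71369) = 3.148 km
E: √((-0.016·111.32)² + (-0.032·111.31)²) = √(3.17239 + 12.68727) = 3.982 km
F: √((-0.022·111.32)² + (0.006·111.31)²) = √(5.99780 + 0.44604) = 2.538 km
G: √((-0.027·111.32)² + (0.014·111.31)²) = √(9.03387 + 2.42842) = 3.386 km
H: √((-0.008·111.32)² + (0.018·111.31)²) = √(0.79310 + 4.01433) = 2.193 km
I: √((0.003·111.32)² + (-0.030·111.31)²) = √(0.11153 + 11.15092) = 3.356 km
Sorted: A (0.649 km) < B (1.354 km) < H (2.193 km) < F (2.538 km) < D (3.148 km) < …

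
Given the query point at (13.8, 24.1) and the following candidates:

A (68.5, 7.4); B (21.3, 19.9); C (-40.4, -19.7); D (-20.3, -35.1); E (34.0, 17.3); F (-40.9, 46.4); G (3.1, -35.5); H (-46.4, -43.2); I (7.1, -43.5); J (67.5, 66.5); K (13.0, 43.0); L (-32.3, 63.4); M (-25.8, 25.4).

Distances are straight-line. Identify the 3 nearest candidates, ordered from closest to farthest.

Distances from (13.8, 24.1):
A: √((54.7)² + (-16.7)²) = √(2992.0900 + 278.8900) = 57.19
B: √((7.5)² + (-4.2)²) = √(56.2500 + 17.6400) = 8.60
C: √((-54.2)² + (-43.8)²) = √(2937.6400 + 1918.4400) = 69.69
D: √((-34.1)² + (-59.2)²) = √(1162.8100 + 3504.6400) = 68.32
E: √((20.2)² + (-6.8)²) = √(408.0400 + 46.2400) = 21.31
F: √((-54.7)² + (22.3)²) = √(2992.0900 + 497.2900) = 59.07
G: √((-10.7)² + (-59.6)²) = √(114.4900 + 3552.1600) = 60.55
H: √((-60.2)² + (-67.3)²) = √(3624.0400 + 4529.2900) = 90.30
I: √((-6.7)² + (-67.6)²) = √(44.8900 + 4569.7600) = 67.93
J: √((53.7)² + (42.4)²) = √(2883.6900 + 1797.7600) = 68.42
K: √((-0.8)² + (18.9)²) = √(0.6400 + 357.2100) = 18.92
L: √((-46.1)² + (39.3)²) = √(2125.2100 + 1544.4900) = 60.58
M: √((-39.6)² + (1.3)²) = √(1568.1600 + 1.6900) = 39.62
Sorted: B (8.60) < K (18.92) < E (21.31) < M (39.62) < A (57.19) < …

B, K, E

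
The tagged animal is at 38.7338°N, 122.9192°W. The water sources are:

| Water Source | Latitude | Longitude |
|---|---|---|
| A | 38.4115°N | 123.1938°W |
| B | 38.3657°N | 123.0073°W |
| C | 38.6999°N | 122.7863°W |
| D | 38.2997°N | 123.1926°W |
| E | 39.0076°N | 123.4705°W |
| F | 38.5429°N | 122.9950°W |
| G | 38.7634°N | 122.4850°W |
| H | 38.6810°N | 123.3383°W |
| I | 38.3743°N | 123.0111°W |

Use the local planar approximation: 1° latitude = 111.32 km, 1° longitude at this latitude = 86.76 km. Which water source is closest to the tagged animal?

Distances from 38.7338°N, 122.9192°W:
A: √((-0.3223·111.32)² + (-0.2746·86.76)²) = √(1287.262170 + 567.597080) = 43.0681 km
B: √((-0.3681·111.32)² + (-0.0881·86.76)²) = √(1679.105678 + 58.423948) = 41.6837 km
C: √((-0.0339·111.32)² + (0.1329·86.76)²) = √(14.241174 + 132.950216) = 12.1322 km
D: √((-0.4341·111.32)² + (-0.2734·86.76)²) = √(2335.210136 + 562.647129) = 53.8317 km
E: √((0.2738·111.32)² + (-0.5513·86.76)²) = √(928.994800 + 2287.784281) = 56.7167 km
F: √((-0.1909·111.32)² + (-0.0758·86.76)²) = √(451.604491 + 43.249142) = 22.2453 km
G: √((0.0296·111.32)² + (0.4342·86.76)²) = √(10.857499 + 1419.118707) = 37.8150 km
H: √((-0.0528·111.32)² + (-0.4191·86.76)²) = √(34.547310 + 1322.130757) = 36.8331 km
I: √((-0.3595·111.32)² + (-0.0919·86.76)²) = √(1601.563582 + 63.572620) = 40.8061 km
Minimum: C at 12.1322 km.

C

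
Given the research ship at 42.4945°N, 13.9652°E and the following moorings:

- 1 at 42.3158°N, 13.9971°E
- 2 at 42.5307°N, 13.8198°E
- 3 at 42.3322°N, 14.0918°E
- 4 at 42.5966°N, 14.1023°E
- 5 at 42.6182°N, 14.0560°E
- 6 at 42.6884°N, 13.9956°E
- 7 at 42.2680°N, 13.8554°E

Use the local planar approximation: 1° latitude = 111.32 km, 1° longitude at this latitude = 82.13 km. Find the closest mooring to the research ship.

2

Distances from 42.4945°N, 13.9652°E:
1: 20.0647 km
2: 12.6033 km
3: 20.8455 km
4: 15.9990 km
5: 15.6599 km
6: 21.7289 km
7: 26.7781 km
Minimum: 2 at 12.6033 km.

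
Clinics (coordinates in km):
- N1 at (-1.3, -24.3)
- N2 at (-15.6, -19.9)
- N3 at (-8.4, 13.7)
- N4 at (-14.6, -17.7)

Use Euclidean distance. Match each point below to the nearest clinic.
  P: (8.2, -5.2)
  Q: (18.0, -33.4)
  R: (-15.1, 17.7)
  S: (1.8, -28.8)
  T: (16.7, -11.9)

P→N1; Q→N1; R→N3; S→N1; T→N1

P at (8.2, -5.2):
  N1: √((-9.5)² + (-19.1)²) = √(90.2500 + 364.8100) = 21.33 km
  N2: √((-23.8)² + (-14.7)²) = √(566.4400 + 216.0900) = 27.97 km
  N3: √((-16.6)² + (18.9)²) = √(275.5600 + 357.2100) = 25.15 km
  N4: √((-22.8)² + (-12.5)²) = √(519.8400 + 156.2500) = 26.00 km
  → nearest: N1 (21.33 km)
Q at (18.0, -33.4):
  N1: √((-19.3)² + (9.1)²) = √(372.4900 + 82.8100) = 21.34 km
  N2: √((-33.6)² + (13.5)²) = √(1128.9600 + 182.2500) = 36.21 km
  N3: √((-26.4)² + (47.1)²) = √(696.9600 + 2218.4100) = 53.99 km
  N4: √((-32.6)² + (15.7)²) = √(1062.7600 + 246.4900) = 36.18 km
  → nearest: N1 (21.34 km)
R at (-15.1, 17.7):
  N1: √((13.8)² + (-42.0)²) = √(190.4400 + 1764.0000) = 44.21 km
  N2: √((-0.5)² + (-37.6)²) = √(0.2500 + 1413.7600) = 37.60 km
  N3: √((6.7)² + (-4.0)²) = √(44.8900 + 16.0000) = 7.80 km
  N4: √((0.5)² + (-35.4)²) = √(0.2500 + 1253.1600) = 35.40 km
  → nearest: N3 (7.80 km)
S at (1.8, -28.8):
  N1: √((-3.1)² + (4.5)²) = √(9.6100 + 20.2500) = 5.46 km
  N2: √((-17.4)² + (8.9)²) = √(302.7600 + 79.2100) = 19.54 km
  N3: √((-10.2)² + (42.5)²) = √(104.0400 + 1806.2500) = 43.71 km
  N4: √((-16.4)² + (11.1)²) = √(268.9600 + 123.2100) = 19.80 km
  → nearest: N1 (5.46 km)
T at (16.7, -11.9):
  N1: √((-18.0)² + (-12.4)²) = √(324.0000 + 153.7600) = 21.86 km
  N2: √((-32.3)² + (-8.0)²) = √(1043.2900 + 64.0000) = 33.28 km
  N3: √((-25.1)² + (25.6)²) = √(630.0100 + 655.3600) = 35.85 km
  N4: √((-31.3)² + (-5.8)²) = √(979.6900 + 33.6400) = 31.83 km
  → nearest: N1 (21.86 km)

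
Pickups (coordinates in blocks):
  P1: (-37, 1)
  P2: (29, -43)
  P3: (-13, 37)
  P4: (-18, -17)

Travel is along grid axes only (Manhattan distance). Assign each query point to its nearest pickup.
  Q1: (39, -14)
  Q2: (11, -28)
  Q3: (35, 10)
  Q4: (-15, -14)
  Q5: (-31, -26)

Q1 at (39, -14):
  P1: 91 blocks
  P2: 39 blocks
  P3: 103 blocks
  P4: 60 blocks
  → nearest: P2 (39 blocks)
Q2 at (11, -28):
  P1: 77 blocks
  P2: 33 blocks
  P3: 89 blocks
  P4: 40 blocks
  → nearest: P2 (33 blocks)
Q3 at (35, 10):
  P1: 81 blocks
  P2: 59 blocks
  P3: 75 blocks
  P4: 80 blocks
  → nearest: P2 (59 blocks)
Q4 at (-15, -14):
  P1: 37 blocks
  P2: 73 blocks
  P3: 53 blocks
  P4: 6 blocks
  → nearest: P4 (6 blocks)
Q5 at (-31, -26):
  P1: 33 blocks
  P2: 77 blocks
  P3: 81 blocks
  P4: 22 blocks
  → nearest: P4 (22 blocks)

Q1→P2; Q2→P2; Q3→P2; Q4→P4; Q5→P4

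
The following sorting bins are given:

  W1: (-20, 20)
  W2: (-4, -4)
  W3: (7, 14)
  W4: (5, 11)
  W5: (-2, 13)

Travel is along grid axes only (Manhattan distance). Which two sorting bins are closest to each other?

Pairwise distances:
W1–W2: 40
W1–W3: 33
W1–W4: 34
W1–W5: 25
W2–W3: 29
W2–W4: 24
W2–W5: 19
W3–W4: 5
W3–W5: 10
W4–W5: 9
Closest pair: W3–W4 at 5.

W3 and W4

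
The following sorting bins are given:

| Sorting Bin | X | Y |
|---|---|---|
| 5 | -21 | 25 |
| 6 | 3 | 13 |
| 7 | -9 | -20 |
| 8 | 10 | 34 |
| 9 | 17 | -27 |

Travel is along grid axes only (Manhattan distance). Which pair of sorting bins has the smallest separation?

6 and 8

Pairwise distances:
5–6: 36
5–7: 57
5–8: 40
5–9: 90
6–7: 45
6–8: 28
6–9: 54
7–8: 73
7–9: 33
8–9: 68
Closest pair: 6–8 at 28.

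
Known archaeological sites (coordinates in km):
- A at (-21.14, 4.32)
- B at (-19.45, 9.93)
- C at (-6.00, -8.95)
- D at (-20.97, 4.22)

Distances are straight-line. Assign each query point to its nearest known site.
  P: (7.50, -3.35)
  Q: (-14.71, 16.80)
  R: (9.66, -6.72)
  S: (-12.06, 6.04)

P at (7.50, -3.35):
  A: 29.649 km
  B: 30.044 km
  C: 14.615 km
  D: 29.459 km
  → nearest: C (14.615 km)
Q at (-14.71, 16.80):
  A: 14.039 km
  B: 8.347 km
  C: 27.183 km
  D: 14.051 km
  → nearest: B (8.347 km)
R at (9.66, -6.72):
  A: 32.719 km
  B: 33.535 km
  C: 15.818 km
  D: 32.525 km
  → nearest: C (15.818 km)
S at (-12.06, 6.04):
  A: 9.241 km
  B: 8.351 km
  C: 16.169 km
  D: 9.094 km
  → nearest: B (8.351 km)

P→C; Q→B; R→C; S→B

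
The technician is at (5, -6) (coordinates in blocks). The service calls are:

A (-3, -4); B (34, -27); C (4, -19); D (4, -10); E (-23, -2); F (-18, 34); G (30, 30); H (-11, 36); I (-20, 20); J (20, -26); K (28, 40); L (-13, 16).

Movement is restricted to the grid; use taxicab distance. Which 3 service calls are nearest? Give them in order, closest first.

D, A, C

Distances from (5, -6):
A: |-8| + |2| = 8 + 2 = 10 blocks
B: |29| + |-21| = 29 + 21 = 50 blocks
C: |-1| + |-13| = 1 + 13 = 14 blocks
D: |-1| + |-4| = 1 + 4 = 5 blocks
E: |-28| + |4| = 28 + 4 = 32 blocks
F: |-23| + |40| = 23 + 40 = 63 blocks
G: |25| + |36| = 25 + 36 = 61 blocks
H: |-16| + |42| = 16 + 42 = 58 blocks
I: |-25| + |26| = 25 + 26 = 51 blocks
J: |15| + |-20| = 15 + 20 = 35 blocks
K: |23| + |46| = 23 + 46 = 69 blocks
L: |-18| + |22| = 18 + 22 = 40 blocks
Sorted: D (5 blocks) < A (10 blocks) < C (14 blocks) < E (32 blocks) < J (35 blocks) < …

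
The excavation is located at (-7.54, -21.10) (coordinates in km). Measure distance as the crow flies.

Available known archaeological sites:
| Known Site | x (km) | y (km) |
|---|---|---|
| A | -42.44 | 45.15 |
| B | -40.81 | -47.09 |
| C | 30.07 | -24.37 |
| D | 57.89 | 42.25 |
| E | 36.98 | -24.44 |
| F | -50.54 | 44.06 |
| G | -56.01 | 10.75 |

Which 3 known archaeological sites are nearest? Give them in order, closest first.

C, B, E

Distances from (-7.54, -21.10):
A: 74.88 km
B: 42.22 km
C: 37.75 km
D: 91.07 km
E: 44.65 km
F: 78.07 km
G: 58.00 km
Sorted: C (37.75 km) < B (42.22 km) < E (44.65 km) < G (58.00 km) < A (74.88 km) < …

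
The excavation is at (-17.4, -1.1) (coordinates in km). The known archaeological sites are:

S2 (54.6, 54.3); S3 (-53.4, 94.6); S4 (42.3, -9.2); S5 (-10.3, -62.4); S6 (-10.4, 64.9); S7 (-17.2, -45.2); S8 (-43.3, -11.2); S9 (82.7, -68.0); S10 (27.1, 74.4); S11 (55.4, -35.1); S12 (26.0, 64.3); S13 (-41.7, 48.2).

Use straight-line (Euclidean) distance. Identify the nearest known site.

S8

Distances from (-17.4, -1.1):
S2: 90.8 km
S3: 102.2 km
S4: 60.2 km
S5: 61.7 km
S6: 66.4 km
S7: 44.1 km
S8: 27.8 km
S9: 120.4 km
S10: 87.6 km
S11: 80.3 km
S12: 78.5 km
S13: 55.0 km
Minimum: S8 at 27.8 km.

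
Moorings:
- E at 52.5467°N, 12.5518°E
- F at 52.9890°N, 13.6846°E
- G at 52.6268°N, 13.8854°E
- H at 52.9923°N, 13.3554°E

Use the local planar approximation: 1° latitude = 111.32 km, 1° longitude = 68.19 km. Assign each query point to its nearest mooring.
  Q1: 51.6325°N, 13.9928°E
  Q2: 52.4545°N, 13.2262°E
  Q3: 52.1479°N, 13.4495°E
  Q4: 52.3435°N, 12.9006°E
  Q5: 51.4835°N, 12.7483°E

Q1→G; Q2→E; Q3→G; Q4→E; Q5→E

Q1 at 51.6325°N, 13.9928°E:
  E: √((0.9142·111.32)² + (-1.4410·68.19)²) = √(10356.877255 + 9655.379374) = 141.4647 km
  F: √((1.3565·111.32)² + (-0.3082·68.19)²) = √(22802.685191 + 441.678897) = 152.4610 km
  G: √((0.9943·111.32)² + (-0.1074·68.19)²) = √(12251.274597 + 53.635205) = 110.9275 km
  H: √((1.3598·111.32)² + (-0.6374·68.19)²) = √(22913.765753 + 1889.145896) = 157.4894 km
  → nearest: G (110.9275 km)
Q2 at 52.4545°N, 13.2262°E:
  E: √((0.0922·111.32)² + (-0.6744·68.19)²) = √(105.343620 + 2114.835072) = 47.1188 km
  F: √((0.5345·111.32)² + (0.4584·68.19)²) = √(3540.314260 + 977.081069) = 67.2116 km
  G: √((0.1723·111.32)² + (0.6592·68.19)²) = √(367.889125 + 2020.578736) = 48.8720 km
  H: √((0.5378·111.32)² + (0.1292·68.19)²) = √(3584.164971 + 77.618708) = 60.5127 km
  → nearest: E (47.1188 km)
Q3 at 52.1479°N, 13.4495°E:
  E: √((0.3988·111.32)² + (-0.8977·68.19)²) = √(1970.864172 + 3747.173752) = 75.6177 km
  F: √((0.8411·111.32)² + (0.2351·68.19)²) = √(8766.811351 + 257.007998) = 94.9938 km
  G: √((0.4789·111.32)² + (0.4359·68.19)²) = √(2842.078501 + 883.517424) = 61.0377 km
  H: √((0.8444·111.32)² + (-0.0941·68.19)²) = √(8835.738306 + 41.173769) = 94.2174 km
  → nearest: G (61.0377 km)
Q4 at 52.3435°N, 12.9006°E:
  E: √((0.2032·111.32)² + (-0.3488·68.19)²) = √(511.674534 + 565.710622) = 32.8235 km
  F: √((0.6455·111.32)² + (0.7840·68.19)²) = √(5163.437072 + 2858.074244) = 89.5629 km
  G: √((0.2833·111.32)² + (0.9848·68.19)²) = √(994.579594 + 4509.594174) = 74.1901 km
  H: √((0.6488·111.32)² + (0.4548·68.19)²) = √(5216.366267 + 961.794508) = 78.6013 km
  → nearest: E (32.8235 km)
Q5 at 51.4835°N, 12.7483°E:
  E: √((1.0632·111.32)² + (-0.1965·68.19)²) = √(14008.006390 + 179.542178) = 119.1115 km
  F: √((1.5055·111.32)² + (0.9363·68.19)²) = √(28087.165612 + 4076.349641) = 179.3419 km
  G: √((1.1433·111.32)² + (1.1371·68.19)²) = √(16198.201693 + 6012.273104) = 149.0318 km
  H: √((1.5088·111.32)² + (0.6071·68.19)²) = √(28210.432607 + 1713.806741) = 172.9862 km
  → nearest: E (119.1115 km)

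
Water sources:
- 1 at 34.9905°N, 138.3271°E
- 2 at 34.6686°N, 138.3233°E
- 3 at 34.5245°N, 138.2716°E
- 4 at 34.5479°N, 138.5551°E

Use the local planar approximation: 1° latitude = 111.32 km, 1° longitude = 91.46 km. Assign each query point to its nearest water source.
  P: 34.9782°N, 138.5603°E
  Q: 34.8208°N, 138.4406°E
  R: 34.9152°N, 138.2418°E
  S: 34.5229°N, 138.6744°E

P at 34.9782°N, 138.5603°E:
  1: √((0.0123·111.32)² + (-0.2332·91.46)²) = √(1.874807 + 454.903718) = 21.3724 km
  2: √((-0.3096·111.32)² + (-0.2370·91.46)²) = √(1187.813616 + 469.849843) = 40.7144 km
  3: √((-0.4537·111.32)² + (-0.2887·91.46)²) = √(2550.844319 + 697.197726) = 56.9916 km
  4: √((-0.4303·111.32)² + (-0.0052·91.46)²) = √(2294.505418 + 0.226188) = 47.9034 km
  → nearest: 1 (21.3724 km)
Q at 34.8208°N, 138.4406°E:
  1: √((0.1697·111.32)² + (-0.1135·91.46)²) = √(356.870032 + 107.759140) = 21.5553 km
  2: √((-0.1522·111.32)² + (-0.1173·91.46)²) = √(287.061996 + 115.095520) = 20.0539 km
  3: √((-0.2963·111.32)² + (-0.1690·91.46)²) = √(1087.951908 + 238.910811) = 36.4261 km
  4: √((-0.2729·111.32)² + (0.1145·91.46)²) = √(922.897494 + 109.666345) = 32.1335 km
  → nearest: 2 (20.0539 km)
R at 34.9152°N, 138.2418°E:
  1: √((0.0753·111.32)² + (0.0853·91.46)²) = √(70.264563 + 60.863995) = 11.4511 km
  2: √((-0.2466·111.32)² + (0.0815·91.46)²) = √(753.585511 + 55.561967) = 28.4455 km
  3: √((-0.3907·111.32)² + (0.0298·91.46)²) = √(1891.617041 + 7.428394) = 43.5780 km
  4: √((-0.3673·111.32)² + (0.3133·91.46)²) = √(1671.815133 + 821.075671) = 49.9289 km
  → nearest: 1 (11.4511 km)
S at 34.5229°N, 138.6744°E:
  1: √((0.4676·111.32)² + (-0.3473·91.46)²) = √(2709.538962 + 1008.955381) = 60.9795 km
  2: √((0.1457·111.32)² + (-0.3511·91.46)²) = √(263.066471 + 1031.155240) = 35.9753 km
  3: √((0.0016·111.32)² + (-0.4028·91.46)²) = √(0.031724 + 1357.192084) = 36.8405 km
  4: √((0.0250·111.32)² + (-0.1193·91.46)²) = √(7.745089 + 119.053805) = 11.2605 km
  → nearest: 4 (11.2605 km)

P→1; Q→2; R→1; S→4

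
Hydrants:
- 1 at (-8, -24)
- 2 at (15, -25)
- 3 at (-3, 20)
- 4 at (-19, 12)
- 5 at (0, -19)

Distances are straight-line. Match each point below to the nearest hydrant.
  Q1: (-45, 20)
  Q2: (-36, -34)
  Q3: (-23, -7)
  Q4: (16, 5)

Q1→4; Q2→1; Q3→4; Q4→3

Q1 at (-45, 20):
  1: 57.49
  2: 75.00
  3: 42.00
  4: 27.20
  5: 59.55
  → nearest: 4 (27.20)
Q2 at (-36, -34):
  1: 29.73
  2: 51.79
  3: 63.29
  4: 49.04
  5: 39.00
  → nearest: 1 (29.73)
Q3 at (-23, -7):
  1: 22.67
  2: 42.05
  3: 33.60
  4: 19.42
  5: 25.94
  → nearest: 4 (19.42)
Q4 at (16, 5):
  1: 37.64
  2: 30.02
  3: 24.21
  4: 35.69
  5: 28.84
  → nearest: 3 (24.21)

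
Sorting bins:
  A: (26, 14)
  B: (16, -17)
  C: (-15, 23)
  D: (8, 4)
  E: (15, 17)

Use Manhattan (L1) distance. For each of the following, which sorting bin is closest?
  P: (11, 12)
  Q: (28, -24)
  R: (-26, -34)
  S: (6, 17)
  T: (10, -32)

P at (11, 12):
  A: 17
  B: 34
  C: 37
  D: 11
  E: 9
  → nearest: E (9)
Q at (28, -24):
  A: 40
  B: 19
  C: 90
  D: 48
  E: 54
  → nearest: B (19)
R at (-26, -34):
  A: 100
  B: 59
  C: 68
  D: 72
  E: 92
  → nearest: B (59)
S at (6, 17):
  A: 23
  B: 44
  C: 27
  D: 15
  E: 9
  → nearest: E (9)
T at (10, -32):
  A: 62
  B: 21
  C: 80
  D: 38
  E: 54
  → nearest: B (21)

P→E; Q→B; R→B; S→E; T→B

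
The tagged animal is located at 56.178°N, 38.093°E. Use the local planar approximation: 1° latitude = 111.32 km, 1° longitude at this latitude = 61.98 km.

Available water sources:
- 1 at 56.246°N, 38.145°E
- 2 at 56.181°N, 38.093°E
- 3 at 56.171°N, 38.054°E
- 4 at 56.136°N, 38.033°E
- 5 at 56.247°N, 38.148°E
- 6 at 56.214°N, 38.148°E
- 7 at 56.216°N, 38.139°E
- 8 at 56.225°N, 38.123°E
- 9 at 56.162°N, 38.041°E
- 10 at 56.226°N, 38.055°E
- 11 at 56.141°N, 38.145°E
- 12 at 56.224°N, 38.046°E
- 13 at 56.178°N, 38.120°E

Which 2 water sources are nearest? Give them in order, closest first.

2, 13

Distances from 56.178°N, 38.093°E:
1: √((0.068·111.32)² + (0.052·61.98)²) = √(57.30127 + 10.38747) = 8.227 km
2: √((0.003·111.32)² + (0.000·61.98)²) = √(0.11153 + 0.00000) = 0.334 km
3: √((-0.007·111.32)² + (-0.039·61.98)²) = √(0.60721 + 5.84295) = 2.540 km
4: √((-0.042·111.32)² + (-0.060·61.98)²) = √(21.85974 + 13.82947) = 5.974 km
5: √((0.069·111.32)² + (0.055·61.98)²) = √(58.99899 + 11.62060) = 8.404 km
6: √((0.036·111.32)² + (0.055·61.98)²) = √(16.06022 + 11.62060) = 5.261 km
7: √((0.038·111.32)² + (0.046·61.98)²) = √(17.89425 + 8.12866) = 5.101 km
8: √((0.047·111.32)² + (0.030·61.98)²) = √(27.37424 + 3.45737) = 5.553 km
9: √((-0.016·111.32)² + (-0.052·61.98)²) = √(3.17239 + 10.38747) = 3.682 km
10: √((0.048·111.32)² + (-0.038·61.98)²) = √(28.55150 + 5.54716) = 5.839 km
11: √((-0.037·111.32)² + (0.052·61.98)²) = √(16.96484 + 10.38747) = 5.230 km
12: √((0.046·111.32)² + (-0.047·61.98)²) = √(26.22177 + 8.48592) = 5.891 km
13: √((0.000·111.32)² + (0.027·61.98)²) = √(0.00000 + 2.80047) = 1.673 km
Sorted: 2 (0.334 km) < 13 (1.673 km) < 3 (2.540 km) < 9 (3.682 km) < …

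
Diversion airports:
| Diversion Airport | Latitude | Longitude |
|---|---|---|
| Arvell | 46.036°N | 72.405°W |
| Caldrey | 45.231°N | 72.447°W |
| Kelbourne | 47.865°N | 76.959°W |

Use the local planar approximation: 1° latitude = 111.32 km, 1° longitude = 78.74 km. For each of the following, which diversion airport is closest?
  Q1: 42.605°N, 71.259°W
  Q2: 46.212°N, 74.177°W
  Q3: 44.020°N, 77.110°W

Q1 at 42.605°N, 71.259°W:
  Arvell: √((3.431·111.32)² + (-1.146·78.74)²) = √(145877.33861 + 8142.54291) = 392.454 km
  Caldrey: √((2.626·111.32)² + (-1.188·78.74)²) = √(85454.67736 + 8750.31530) = 306.928 km
  Kelbourne: √((5.260·111.32)² + (-5.700·78.74)²) = √(342860.83907 + 201437.59712) = 737.766 km
  → nearest: Caldrey (306.928 km)
Q2 at 46.212°N, 74.177°W:
  Arvell: √((-0.176·111.32)² + (1.772·78.74)²) = √(383.85900 + 19467.86186) = 140.896 km
  Caldrey: √((-0.981·111.32)² + (1.730·78.74)²) = √(11925.71455 + 18555.94289) = 174.590 km
  Kelbourne: √((1.653·111.32)² + (-2.782·78.74)²) = √(33860.40142 + 47984.95283) = 286.086 km
  → nearest: Arvell (140.896 km)
Q3 at 44.020°N, 77.110°W:
  Arvell: √((2.016·111.32)² + (4.705·78.74)²) = √(50364.83910 + 137249.28050) = 433.144 km
  Caldrey: √((1.211·111.32)² + (4.663·78.74)²) = √(18173.33706 + 134809.85818) = 391.131 km
  Kelbourne: √((3.845·111.32)² + (0.151·78.74)²) = √(183205.74305 + 141.36592) = 428.191 km
  → nearest: Caldrey (391.131 km)

Q1→Caldrey; Q2→Arvell; Q3→Caldrey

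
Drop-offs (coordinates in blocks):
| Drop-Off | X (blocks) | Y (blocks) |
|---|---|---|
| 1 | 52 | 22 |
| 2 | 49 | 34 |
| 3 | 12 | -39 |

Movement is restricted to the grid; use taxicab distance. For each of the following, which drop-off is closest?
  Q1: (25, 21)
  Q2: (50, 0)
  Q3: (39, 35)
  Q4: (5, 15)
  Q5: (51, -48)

Q1→1; Q2→1; Q3→2; Q4→1; Q5→3

Q1 at (25, 21):
  1: 28 blocks
  2: 37 blocks
  3: 73 blocks
  → nearest: 1 (28 blocks)
Q2 at (50, 0):
  1: 24 blocks
  2: 35 blocks
  3: 77 blocks
  → nearest: 1 (24 blocks)
Q3 at (39, 35):
  1: 26 blocks
  2: 11 blocks
  3: 101 blocks
  → nearest: 2 (11 blocks)
Q4 at (5, 15):
  1: 54 blocks
  2: 63 blocks
  3: 61 blocks
  → nearest: 1 (54 blocks)
Q5 at (51, -48):
  1: 71 blocks
  2: 84 blocks
  3: 48 blocks
  → nearest: 3 (48 blocks)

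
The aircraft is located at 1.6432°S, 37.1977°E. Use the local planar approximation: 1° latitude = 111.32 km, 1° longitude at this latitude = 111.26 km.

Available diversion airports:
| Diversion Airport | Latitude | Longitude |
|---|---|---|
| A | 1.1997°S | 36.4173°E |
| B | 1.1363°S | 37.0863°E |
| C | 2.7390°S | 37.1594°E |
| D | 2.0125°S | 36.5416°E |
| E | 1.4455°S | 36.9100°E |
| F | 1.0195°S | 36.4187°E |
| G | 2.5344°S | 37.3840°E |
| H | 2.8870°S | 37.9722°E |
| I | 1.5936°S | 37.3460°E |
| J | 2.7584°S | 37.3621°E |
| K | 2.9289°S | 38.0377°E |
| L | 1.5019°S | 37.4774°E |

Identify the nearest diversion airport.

I

Distances from 1.6432°S, 37.1977°E:
A: 99.8820 km
B: 57.7733 km
C: 122.0589 km
D: 83.7779 km
E: 38.8453 km
F: 111.0519 km
G: 101.3506 km
H: 163.0845 km
I: 17.3992 km
J: 125.4843 km
K: 170.9356 km
L: 34.8688 km
Minimum: I at 17.3992 km.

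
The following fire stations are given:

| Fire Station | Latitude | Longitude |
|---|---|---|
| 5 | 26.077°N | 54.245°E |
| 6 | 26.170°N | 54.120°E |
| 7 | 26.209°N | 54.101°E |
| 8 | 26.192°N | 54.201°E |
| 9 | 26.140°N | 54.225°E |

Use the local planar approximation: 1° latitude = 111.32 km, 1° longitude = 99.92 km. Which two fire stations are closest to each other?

6 and 7

Pairwise distances:
5–6: √((0.093·111.32)² + (-0.125·99.92)²) = √(107.17964 + 156.00010) = 16.223 km
5–7: √((0.132·111.32)² + (-0.144·99.92)²) = √(215.92069 + 207.02836) = 20.566 km
5–8: √((0.115·111.32)² + (-0.044·99.92)²) = √(163.88608 + 19.32904) = 13.536 km
5–9: √((0.063·111.32)² + (-0.020·99.92)²) = √(49.18441 + 3.99360) = 7.292 km
6–7: √((0.039·111.32)² + (-0.019·99.92)²) = √(18.84845 + 3.60423) = 4.738 km
6–8: √((0.022·111.32)² + (0.081·99.92)²) = √(5.99780 + 65.50507) = 8.456 km
6–9: √((-0.030·111.32)² + (0.105·99.92)²) = √(11.15293 + 110.07367) = 11.010 km
7–8: √((-0.017·111.32)² + (0.100·99.92)²) = √(3.58133 + 99.84006) = 10.170 km
7–9: √((-0.069·111.32)² + (0.124·99.92)²) = √(58.99899 + 153.51408) = 14.578 km
8–9: √((-0.052·111.32)² + (0.024·99.92)²) = √(33.50835 + 5.75079) = 6.266 km
Closest pair: 6–7 at 4.738 km.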